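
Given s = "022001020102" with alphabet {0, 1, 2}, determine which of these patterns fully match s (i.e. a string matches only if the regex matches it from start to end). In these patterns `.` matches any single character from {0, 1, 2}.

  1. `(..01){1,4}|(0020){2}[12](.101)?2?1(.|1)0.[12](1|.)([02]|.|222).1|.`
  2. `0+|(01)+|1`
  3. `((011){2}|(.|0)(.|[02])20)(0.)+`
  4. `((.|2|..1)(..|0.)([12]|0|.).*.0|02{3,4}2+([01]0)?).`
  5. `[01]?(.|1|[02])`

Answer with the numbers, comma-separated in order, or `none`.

1 → no match
2 → no match
3 → match
4 → match
5 → no match

3, 4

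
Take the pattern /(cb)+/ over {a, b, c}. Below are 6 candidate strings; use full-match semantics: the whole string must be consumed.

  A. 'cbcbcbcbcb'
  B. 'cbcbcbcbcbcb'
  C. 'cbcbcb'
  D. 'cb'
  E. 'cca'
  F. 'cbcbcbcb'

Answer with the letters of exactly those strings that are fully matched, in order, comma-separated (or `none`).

A → match
B → match
C → match
D → match
E → no match — must start with 'cb'
F → match

A, B, C, D, F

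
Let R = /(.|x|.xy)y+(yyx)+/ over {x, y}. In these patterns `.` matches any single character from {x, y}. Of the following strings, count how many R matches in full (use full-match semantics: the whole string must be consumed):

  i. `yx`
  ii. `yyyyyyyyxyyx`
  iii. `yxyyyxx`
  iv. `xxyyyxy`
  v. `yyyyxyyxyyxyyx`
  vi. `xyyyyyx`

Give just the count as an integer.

3

i → no match — must end with `yyx`
ii → match
iii → no match — must end with `yyx`
iv → no match — must end with `yyx`
v → match
vi → match
Total matched: 3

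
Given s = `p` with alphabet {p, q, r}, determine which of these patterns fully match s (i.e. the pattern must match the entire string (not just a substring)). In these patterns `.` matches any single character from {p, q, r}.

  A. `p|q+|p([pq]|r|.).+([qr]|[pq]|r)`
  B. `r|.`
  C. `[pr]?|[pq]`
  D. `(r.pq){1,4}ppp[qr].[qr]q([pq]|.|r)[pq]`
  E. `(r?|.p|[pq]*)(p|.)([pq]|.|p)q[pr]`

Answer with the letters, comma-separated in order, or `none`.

A → match
B → match
C → match
D → no match — must start with `r`
E → no match

A, B, C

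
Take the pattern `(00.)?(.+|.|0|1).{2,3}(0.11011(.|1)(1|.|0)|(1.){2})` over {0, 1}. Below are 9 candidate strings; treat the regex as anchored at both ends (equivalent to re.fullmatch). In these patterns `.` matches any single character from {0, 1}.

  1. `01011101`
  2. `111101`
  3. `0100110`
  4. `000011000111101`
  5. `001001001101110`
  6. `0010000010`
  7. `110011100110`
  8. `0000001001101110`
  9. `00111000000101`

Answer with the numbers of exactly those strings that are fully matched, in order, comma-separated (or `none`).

5, 8

1 → no match
2 → no match
3 → no match
4 → no match
5 → match
6 → no match
7 → no match
8 → match
9 → no match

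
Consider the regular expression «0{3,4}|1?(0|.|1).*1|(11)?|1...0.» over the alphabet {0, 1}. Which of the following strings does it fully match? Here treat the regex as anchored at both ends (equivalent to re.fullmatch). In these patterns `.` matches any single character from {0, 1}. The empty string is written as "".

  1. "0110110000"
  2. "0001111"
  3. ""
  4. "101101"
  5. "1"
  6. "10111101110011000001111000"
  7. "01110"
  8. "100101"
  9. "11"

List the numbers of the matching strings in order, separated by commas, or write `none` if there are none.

1 → no match
2 → match
3 → match
4 → match
5 → no match
6 → no match
7 → no match
8 → match
9 → match

2, 3, 4, 8, 9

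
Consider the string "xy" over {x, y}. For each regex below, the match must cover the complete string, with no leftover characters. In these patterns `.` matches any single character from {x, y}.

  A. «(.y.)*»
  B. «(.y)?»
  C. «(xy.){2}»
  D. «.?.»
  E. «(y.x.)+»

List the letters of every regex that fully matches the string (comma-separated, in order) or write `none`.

B, D

A → no match
B → match
C → no match
D → match
E → no match — must start with "y"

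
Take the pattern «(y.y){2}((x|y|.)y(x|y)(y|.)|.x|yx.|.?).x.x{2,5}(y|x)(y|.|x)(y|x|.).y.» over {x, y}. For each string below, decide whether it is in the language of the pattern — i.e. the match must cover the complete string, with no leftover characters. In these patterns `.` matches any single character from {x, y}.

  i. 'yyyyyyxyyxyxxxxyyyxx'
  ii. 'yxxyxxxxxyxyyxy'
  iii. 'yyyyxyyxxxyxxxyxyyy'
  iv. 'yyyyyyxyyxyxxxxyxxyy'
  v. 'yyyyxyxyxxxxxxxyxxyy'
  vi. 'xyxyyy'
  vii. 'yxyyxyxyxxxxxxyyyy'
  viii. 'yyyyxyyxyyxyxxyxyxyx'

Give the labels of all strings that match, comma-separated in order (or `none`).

iii, v, vii, viii

i → no match
ii → no match
iii → match
iv → no match
v → match
vi → no match — must start with 'y'
vii → match
viii → match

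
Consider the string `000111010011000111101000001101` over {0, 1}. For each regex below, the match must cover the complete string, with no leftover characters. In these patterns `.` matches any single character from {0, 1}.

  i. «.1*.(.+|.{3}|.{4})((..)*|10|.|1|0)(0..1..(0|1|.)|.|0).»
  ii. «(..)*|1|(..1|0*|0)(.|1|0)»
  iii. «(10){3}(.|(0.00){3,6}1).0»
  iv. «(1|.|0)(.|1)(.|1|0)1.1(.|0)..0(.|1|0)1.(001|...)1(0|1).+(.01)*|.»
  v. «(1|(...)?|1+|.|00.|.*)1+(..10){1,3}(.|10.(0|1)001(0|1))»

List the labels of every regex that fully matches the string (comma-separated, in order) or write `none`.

i → match
ii → match
iii → no match — must start with `10`
iv → match
v → no match

i, ii, iv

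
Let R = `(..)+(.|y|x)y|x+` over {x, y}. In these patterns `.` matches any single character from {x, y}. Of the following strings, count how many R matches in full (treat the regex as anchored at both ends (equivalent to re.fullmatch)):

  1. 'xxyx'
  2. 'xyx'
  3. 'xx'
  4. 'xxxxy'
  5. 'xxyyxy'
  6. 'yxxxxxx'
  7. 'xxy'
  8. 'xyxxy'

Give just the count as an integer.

1 → no match
2 → no match
3 → match
4 → no match
5 → match
6 → no match
7 → no match
8 → no match
Total matched: 2

2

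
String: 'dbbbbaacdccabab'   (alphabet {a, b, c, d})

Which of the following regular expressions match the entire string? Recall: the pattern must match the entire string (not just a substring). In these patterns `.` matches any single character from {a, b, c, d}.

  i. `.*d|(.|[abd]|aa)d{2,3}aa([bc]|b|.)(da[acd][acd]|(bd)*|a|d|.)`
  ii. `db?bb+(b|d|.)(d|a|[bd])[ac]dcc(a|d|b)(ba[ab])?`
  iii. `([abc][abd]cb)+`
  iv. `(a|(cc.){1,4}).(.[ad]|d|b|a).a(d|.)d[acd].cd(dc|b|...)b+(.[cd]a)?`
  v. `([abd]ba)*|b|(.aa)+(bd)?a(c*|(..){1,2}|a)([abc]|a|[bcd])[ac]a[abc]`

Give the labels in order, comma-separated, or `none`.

i → no match
ii → match
iii → no match — must end with 'cb'
iv → no match
v → no match

ii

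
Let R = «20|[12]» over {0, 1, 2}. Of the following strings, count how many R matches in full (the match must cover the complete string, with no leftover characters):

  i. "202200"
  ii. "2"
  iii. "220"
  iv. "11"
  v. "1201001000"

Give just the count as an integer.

i. "202200" → no match
ii. "2" → match
iii. "220" → no match
iv. "11" → no match
v. "1201001000" → no match
Total matched: 1

1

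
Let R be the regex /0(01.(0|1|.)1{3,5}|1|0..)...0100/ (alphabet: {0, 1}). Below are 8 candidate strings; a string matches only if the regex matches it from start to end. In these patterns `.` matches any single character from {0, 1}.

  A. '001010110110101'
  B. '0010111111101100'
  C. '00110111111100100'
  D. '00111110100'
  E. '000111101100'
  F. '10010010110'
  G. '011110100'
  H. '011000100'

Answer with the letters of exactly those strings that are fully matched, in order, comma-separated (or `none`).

A → no match — must end with '0100'
B → no match — must end with '0100'
C → match
D → match
E → no match — must end with '0100'
F → no match — must start with '0'
G → match
H → match

C, D, G, H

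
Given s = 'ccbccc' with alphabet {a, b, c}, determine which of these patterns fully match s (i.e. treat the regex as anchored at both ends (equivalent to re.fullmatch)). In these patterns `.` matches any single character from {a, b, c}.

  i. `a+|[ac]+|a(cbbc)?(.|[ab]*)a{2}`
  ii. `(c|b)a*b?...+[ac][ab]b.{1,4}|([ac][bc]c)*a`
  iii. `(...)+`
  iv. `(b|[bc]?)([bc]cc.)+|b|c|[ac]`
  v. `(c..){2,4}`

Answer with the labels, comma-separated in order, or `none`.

iii, v

i → no match
ii → no match
iii → match
iv → no match
v → match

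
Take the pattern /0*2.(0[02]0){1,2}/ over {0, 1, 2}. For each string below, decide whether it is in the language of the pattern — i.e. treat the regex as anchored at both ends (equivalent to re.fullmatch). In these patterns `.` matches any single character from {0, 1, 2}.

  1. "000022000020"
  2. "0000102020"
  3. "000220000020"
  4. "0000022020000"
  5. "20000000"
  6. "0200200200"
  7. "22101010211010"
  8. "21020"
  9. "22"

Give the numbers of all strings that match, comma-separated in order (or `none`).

1, 4, 5, 8

1 → match
2 → no match
3 → no match
4 → match
5 → match
6 → no match
7 → no match
8 → match
9 → no match — must end with "0"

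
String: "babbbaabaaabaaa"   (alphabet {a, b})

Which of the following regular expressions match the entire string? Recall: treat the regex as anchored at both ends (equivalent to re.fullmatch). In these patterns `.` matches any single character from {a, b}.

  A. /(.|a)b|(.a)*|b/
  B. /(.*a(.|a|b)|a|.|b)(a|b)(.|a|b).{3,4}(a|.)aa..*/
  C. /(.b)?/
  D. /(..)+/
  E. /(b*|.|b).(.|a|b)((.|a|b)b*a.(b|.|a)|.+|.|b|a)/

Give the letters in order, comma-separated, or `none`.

B, E

A → no match
B → match
C → no match
D → no match
E → match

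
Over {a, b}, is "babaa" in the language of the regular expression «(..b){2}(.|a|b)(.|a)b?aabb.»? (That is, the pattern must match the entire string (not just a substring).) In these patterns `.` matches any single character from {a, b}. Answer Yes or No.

No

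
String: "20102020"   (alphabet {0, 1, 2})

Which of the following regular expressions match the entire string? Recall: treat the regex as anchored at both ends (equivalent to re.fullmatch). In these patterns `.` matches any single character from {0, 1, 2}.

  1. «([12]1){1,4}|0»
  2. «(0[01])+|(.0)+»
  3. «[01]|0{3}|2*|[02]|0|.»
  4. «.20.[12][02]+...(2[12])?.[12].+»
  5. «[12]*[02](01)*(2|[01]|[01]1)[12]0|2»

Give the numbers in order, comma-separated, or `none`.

1 → no match
2 → match
3 → no match
4 → no match
5 → no match

2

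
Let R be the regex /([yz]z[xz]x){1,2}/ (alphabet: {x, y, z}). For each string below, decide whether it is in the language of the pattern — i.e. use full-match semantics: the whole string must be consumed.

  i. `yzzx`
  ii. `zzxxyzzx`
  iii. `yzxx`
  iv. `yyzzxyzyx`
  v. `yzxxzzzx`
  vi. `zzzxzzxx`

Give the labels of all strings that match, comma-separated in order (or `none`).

i → match
ii → match
iii → match
iv → no match
v → match
vi → match

i, ii, iii, v, vi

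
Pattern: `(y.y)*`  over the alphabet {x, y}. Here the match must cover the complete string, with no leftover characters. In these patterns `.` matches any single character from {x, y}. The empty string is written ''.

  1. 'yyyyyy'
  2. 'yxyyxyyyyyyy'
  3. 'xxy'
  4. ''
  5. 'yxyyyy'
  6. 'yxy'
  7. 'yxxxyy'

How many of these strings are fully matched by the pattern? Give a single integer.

5

1 → match
2 → match
3 → no match
4 → match
5 → match
6 → match
7 → no match
Total matched: 5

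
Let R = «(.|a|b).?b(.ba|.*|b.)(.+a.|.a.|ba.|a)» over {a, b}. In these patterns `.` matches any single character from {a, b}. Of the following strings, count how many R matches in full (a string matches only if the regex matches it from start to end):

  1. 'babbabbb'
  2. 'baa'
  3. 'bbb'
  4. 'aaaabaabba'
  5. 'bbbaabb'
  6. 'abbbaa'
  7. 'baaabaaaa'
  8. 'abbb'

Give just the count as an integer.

1 → no match
2 → no match
3 → no match
4 → no match
5 → no match
6 → match
7 → no match
8 → no match
Total matched: 1

1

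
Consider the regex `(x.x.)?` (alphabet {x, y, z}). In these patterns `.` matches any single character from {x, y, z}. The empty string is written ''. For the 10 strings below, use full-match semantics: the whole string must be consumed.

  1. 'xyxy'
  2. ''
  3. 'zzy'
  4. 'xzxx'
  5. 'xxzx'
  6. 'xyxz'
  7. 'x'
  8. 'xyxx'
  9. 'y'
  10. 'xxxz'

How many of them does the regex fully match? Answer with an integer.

1 → match
2 → match
3 → no match
4 → match
5 → no match
6 → match
7 → no match
8 → match
9 → no match
10 → match
Total matched: 6

6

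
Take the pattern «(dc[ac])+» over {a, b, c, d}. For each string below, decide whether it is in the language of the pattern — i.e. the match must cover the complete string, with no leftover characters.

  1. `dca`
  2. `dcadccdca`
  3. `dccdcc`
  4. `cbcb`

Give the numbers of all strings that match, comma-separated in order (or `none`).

1, 2, 3

1 → match
2 → match
3 → match
4 → no match — must start with `dc`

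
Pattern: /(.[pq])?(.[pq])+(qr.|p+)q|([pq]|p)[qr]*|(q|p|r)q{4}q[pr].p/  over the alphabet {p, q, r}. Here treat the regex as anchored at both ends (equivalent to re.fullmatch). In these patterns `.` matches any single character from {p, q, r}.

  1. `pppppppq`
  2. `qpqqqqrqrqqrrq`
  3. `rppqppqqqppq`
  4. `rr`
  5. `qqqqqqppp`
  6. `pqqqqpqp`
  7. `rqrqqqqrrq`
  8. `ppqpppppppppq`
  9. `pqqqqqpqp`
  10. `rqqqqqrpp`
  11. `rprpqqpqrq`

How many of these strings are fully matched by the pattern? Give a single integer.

1 → match
2 → match
3 → match
4 → no match
5 → match
6 → no match
7 → match
8 → match
9 → match
10 → match
11 → no match
Total matched: 8

8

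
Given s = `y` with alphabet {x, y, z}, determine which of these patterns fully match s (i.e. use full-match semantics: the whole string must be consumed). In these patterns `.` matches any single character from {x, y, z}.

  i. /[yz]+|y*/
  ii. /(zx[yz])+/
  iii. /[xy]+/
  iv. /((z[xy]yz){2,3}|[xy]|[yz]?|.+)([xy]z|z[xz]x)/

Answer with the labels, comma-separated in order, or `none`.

i, iii

i → match
ii → no match — must start with `zx`
iii → match
iv → no match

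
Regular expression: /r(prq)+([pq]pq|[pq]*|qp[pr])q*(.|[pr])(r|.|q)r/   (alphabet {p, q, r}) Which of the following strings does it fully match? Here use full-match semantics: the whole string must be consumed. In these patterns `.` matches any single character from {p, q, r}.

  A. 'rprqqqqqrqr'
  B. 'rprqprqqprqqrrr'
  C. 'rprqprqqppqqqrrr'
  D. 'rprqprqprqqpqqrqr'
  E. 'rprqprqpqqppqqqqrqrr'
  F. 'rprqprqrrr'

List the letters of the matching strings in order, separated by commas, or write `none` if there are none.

A, B, C, D, F

A → match
B → match
C → match
D → match
E → no match
F → match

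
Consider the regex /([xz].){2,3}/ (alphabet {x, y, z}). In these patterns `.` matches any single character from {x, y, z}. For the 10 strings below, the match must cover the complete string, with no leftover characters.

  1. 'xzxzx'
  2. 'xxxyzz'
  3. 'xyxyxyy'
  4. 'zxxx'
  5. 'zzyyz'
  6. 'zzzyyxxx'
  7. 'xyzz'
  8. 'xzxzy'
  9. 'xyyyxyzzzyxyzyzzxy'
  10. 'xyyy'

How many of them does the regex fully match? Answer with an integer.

3

1. 'xzxzx' → no match
2. 'xxxyzz' → match
3. 'xyxyxyy' → no match
4. 'zxxx' → match
5. 'zzyyz' → no match
6. 'zzzyyxxx' → no match
7. 'xyzz' → match
8. 'xzxzy' → no match
9 → no match
10. 'xyyy' → no match
Total matched: 3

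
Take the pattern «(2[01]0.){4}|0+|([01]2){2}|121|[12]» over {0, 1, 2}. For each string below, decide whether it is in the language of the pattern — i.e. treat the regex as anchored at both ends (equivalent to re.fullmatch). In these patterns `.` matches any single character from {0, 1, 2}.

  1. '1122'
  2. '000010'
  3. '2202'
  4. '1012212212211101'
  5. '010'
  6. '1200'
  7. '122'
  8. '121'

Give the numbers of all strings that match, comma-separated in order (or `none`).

8

1 → no match
2 → no match
3 → no match
4 → no match
5 → no match
6 → no match
7 → no match
8 → match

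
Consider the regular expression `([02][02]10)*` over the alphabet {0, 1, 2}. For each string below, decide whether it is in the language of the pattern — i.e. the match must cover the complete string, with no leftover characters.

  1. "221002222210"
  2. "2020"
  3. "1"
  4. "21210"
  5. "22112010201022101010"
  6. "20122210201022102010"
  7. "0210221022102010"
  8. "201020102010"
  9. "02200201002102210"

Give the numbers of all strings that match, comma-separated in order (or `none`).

1 → no match
2 → no match
3 → no match
4 → no match
5 → no match
6 → no match
7 → match
8 → match
9 → no match

7, 8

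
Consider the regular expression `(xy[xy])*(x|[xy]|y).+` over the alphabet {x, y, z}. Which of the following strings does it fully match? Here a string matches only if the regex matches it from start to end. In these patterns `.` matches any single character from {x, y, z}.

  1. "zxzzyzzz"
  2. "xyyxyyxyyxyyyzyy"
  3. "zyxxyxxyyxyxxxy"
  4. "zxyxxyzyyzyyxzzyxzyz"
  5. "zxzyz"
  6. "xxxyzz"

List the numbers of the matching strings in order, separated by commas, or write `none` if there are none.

1 → no match
2 → match
3 → no match
4 → no match
5 → no match
6 → match

2, 6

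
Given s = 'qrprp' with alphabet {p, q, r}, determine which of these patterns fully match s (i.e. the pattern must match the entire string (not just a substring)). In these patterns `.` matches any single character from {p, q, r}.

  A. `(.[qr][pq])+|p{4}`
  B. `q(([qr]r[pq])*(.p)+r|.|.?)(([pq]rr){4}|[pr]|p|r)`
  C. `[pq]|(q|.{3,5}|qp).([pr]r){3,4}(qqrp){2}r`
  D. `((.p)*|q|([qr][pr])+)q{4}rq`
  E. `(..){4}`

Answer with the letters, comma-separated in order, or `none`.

A → no match
B → match
C → no match
D → no match — must end with 'qrq'
E → no match

B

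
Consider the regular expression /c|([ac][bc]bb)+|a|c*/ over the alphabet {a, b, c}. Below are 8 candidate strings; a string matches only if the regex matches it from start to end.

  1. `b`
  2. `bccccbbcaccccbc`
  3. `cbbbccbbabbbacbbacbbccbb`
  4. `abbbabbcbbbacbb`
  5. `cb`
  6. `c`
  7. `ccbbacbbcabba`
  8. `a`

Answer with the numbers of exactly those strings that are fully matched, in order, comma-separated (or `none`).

3, 6, 8

1 → no match
2 → no match
3 → match
4 → no match
5 → no match
6 → match
7 → no match
8 → match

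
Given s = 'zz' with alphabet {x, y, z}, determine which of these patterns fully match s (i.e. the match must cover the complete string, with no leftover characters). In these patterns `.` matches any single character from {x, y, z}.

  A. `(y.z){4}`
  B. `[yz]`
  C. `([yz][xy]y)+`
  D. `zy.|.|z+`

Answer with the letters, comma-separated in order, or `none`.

D

A → no match — must start with 'y'
B → no match
C → no match — must end with 'y'
D → match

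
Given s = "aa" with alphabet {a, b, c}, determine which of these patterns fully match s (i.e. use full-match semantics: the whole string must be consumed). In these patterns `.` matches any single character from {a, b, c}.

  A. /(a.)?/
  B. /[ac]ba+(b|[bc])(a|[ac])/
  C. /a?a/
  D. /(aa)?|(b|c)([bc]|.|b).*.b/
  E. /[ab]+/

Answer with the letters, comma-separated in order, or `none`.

A, C, D, E

A → match
B → no match
C → match
D → match
E → match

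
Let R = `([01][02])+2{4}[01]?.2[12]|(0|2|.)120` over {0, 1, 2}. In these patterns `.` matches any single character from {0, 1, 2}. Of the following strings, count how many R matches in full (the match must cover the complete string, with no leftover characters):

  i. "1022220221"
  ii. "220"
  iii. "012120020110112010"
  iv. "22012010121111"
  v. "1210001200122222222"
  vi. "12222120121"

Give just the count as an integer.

i → match
ii → no match
iii → no match
iv → no match
v → match
vi → no match
Total matched: 2

2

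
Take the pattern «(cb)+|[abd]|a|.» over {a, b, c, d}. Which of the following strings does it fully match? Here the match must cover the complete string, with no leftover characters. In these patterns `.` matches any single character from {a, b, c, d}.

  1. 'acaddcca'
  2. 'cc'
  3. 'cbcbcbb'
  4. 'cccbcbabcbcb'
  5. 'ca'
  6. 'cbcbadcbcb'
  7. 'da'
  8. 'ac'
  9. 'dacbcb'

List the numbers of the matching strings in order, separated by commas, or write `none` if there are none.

1. 'acaddcca' → no match
2. 'cc' → no match
3. 'cbcbcbb' → no match
4. 'cccbcbabcbcb' → no match
5. 'ca' → no match
6. 'cbcbadcbcb' → no match
7. 'da' → no match
8. 'ac' → no match
9. 'dacbcb' → no match

none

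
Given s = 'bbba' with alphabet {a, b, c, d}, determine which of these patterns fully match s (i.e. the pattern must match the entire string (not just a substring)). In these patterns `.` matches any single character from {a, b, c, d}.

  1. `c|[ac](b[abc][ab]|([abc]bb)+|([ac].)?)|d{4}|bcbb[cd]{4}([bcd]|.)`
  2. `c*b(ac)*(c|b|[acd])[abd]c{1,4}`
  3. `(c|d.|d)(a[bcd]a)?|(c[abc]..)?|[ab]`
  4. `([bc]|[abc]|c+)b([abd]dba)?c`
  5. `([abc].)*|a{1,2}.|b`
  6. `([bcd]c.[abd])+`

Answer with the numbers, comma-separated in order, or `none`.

5

1 → no match
2 → no match — must end with 'c'
3 → no match
4 → no match — must end with 'c'
5 → match
6 → no match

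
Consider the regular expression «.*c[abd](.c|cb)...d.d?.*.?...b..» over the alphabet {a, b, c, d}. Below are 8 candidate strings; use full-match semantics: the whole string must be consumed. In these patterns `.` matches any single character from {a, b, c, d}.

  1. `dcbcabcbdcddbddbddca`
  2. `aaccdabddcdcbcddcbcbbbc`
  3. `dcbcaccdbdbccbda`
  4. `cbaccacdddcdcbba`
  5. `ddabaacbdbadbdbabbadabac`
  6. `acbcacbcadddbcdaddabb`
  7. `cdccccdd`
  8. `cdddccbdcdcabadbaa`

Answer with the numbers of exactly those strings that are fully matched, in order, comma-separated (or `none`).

1 → no match
2 → no match
3 → no match
4 → match
5 → no match
6 → no match
7 → no match
8 → no match

4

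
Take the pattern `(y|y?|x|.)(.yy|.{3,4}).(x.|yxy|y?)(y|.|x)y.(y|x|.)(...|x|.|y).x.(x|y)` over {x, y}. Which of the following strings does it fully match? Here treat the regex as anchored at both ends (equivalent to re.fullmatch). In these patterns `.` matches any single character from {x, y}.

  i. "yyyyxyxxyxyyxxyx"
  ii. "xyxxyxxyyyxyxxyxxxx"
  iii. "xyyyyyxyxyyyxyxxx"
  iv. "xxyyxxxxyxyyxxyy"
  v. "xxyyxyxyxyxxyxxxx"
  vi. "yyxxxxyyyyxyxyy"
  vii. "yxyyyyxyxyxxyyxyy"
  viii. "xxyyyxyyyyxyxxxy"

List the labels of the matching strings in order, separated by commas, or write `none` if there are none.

i → no match
ii → match
iii → match
iv → match
v → match
vi → match
vii → match
viii → match

ii, iii, iv, v, vi, vii, viii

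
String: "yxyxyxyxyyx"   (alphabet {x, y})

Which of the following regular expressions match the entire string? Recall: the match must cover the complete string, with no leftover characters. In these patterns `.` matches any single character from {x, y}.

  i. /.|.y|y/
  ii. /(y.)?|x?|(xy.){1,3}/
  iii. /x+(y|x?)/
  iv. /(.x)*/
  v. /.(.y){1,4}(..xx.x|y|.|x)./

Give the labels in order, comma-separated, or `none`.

i → no match
ii → no match
iii → no match — must start with "x"
iv → no match
v → match

v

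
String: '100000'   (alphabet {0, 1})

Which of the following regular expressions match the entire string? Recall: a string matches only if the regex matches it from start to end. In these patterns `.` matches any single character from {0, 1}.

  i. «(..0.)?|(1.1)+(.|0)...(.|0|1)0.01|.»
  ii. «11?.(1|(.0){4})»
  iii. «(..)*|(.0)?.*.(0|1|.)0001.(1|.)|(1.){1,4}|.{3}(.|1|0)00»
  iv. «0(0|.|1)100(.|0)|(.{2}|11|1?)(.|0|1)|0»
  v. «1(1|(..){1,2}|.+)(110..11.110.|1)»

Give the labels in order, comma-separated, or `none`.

i → no match
ii → no match
iii → match
iv → no match
v → no match

iii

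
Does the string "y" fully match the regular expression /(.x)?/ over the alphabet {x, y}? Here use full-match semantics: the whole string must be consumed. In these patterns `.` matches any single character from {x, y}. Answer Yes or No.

No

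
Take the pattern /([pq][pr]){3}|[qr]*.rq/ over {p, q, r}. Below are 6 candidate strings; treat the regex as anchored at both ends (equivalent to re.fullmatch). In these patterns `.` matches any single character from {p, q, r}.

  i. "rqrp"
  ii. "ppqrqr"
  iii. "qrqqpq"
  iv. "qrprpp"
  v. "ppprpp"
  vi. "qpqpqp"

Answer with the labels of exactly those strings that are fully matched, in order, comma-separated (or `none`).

ii, iv, v, vi

i → no match
ii → match
iii → no match
iv → match
v → match
vi → match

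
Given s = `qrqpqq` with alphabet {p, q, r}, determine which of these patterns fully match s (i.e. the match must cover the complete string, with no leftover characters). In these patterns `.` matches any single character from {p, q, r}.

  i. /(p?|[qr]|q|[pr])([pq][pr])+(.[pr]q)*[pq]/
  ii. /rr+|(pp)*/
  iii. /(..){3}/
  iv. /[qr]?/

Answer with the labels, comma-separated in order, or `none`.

i, iii

i → match
ii → no match
iii → match
iv → no match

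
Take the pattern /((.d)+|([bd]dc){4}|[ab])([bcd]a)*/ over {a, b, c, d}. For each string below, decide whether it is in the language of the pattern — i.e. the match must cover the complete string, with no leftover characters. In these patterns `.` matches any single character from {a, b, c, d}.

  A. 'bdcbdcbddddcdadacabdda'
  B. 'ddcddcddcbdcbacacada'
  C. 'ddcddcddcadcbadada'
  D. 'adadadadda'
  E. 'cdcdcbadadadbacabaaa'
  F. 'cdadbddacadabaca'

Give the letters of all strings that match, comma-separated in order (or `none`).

A → no match
B → match
C → no match
D → match
E → no match
F → match

B, D, F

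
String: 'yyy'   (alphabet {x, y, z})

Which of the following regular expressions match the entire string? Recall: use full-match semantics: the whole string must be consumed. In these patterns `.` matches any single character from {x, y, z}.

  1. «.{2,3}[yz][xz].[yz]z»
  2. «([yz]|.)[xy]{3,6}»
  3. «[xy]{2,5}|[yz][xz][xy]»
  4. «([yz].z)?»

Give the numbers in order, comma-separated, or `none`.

1 → no match — must end with 'z'
2 → no match
3 → match
4 → no match

3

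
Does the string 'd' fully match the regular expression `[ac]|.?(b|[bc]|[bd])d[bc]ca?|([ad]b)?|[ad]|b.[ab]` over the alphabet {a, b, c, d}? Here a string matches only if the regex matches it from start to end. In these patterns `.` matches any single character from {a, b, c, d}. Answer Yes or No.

Yes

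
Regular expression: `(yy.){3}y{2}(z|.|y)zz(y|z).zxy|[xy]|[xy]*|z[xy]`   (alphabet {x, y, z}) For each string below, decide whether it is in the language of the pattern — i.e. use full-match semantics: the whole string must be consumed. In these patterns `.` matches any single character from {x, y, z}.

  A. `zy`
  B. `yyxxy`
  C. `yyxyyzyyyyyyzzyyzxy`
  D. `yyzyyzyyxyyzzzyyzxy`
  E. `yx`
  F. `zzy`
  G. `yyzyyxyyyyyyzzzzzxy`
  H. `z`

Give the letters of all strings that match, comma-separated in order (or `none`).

A, B, C, D, E, G

A → match
B → match
C → match
D → match
E → match
F → no match
G → match
H → no match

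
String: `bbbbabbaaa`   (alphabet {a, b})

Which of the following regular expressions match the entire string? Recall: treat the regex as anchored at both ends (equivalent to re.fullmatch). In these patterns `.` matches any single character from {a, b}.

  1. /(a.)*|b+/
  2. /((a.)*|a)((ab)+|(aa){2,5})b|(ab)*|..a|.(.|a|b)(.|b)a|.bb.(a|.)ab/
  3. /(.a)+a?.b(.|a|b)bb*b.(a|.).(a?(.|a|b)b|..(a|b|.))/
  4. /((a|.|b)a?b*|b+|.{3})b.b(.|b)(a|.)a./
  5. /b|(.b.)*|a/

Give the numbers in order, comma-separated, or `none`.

4

1 → no match
2 → no match
3 → no match
4 → match
5 → no match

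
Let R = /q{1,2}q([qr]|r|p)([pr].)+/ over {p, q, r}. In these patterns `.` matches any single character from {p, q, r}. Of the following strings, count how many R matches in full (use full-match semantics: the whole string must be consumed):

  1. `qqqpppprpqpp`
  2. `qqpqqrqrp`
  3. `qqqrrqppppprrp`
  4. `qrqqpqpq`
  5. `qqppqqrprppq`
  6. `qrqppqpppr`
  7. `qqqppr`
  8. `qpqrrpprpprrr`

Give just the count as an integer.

3

1. `qqqpppprpqpp` → match
2. `qqpqqrqrp` → no match
3 → match
4. `qrqqpqpq` → no match
5. `qqppqqrprppq` → no match
6. `qrqppqpppr` → no match
7. `qqqppr` → match
8 → no match
Total matched: 3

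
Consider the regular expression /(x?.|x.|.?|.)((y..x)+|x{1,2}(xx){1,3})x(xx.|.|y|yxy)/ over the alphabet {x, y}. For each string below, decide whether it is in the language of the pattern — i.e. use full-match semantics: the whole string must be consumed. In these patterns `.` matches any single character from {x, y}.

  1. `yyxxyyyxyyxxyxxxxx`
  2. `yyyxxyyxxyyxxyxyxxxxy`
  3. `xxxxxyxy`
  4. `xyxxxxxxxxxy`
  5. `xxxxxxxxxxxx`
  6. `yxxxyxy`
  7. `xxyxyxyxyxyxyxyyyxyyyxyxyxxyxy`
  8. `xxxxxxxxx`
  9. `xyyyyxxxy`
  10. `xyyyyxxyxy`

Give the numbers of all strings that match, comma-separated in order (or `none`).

1, 2, 3, 4, 5, 7, 8, 10

1 → match
2 → match
3 → match
4 → match
5 → match
6 → no match
7 → match
8 → match
9 → no match
10 → match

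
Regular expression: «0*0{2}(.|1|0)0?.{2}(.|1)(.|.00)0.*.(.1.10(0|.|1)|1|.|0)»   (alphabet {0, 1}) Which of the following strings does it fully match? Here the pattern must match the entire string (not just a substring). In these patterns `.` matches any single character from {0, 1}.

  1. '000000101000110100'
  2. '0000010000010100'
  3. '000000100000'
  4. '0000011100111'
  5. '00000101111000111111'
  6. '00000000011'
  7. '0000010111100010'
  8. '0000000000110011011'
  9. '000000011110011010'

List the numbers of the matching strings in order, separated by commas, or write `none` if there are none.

1, 2, 3, 4, 5, 6, 7, 8, 9

1 → match
2 → match
3 → match
4 → match
5 → match
6 → match
7 → match
8 → match
9 → match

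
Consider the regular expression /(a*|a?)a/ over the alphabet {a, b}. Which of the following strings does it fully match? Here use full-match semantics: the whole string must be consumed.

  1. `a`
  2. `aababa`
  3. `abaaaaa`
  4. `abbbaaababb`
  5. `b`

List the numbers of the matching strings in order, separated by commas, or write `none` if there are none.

1 → match
2 → no match
3 → no match
4 → no match — must end with `a`
5 → no match — must end with `a`

1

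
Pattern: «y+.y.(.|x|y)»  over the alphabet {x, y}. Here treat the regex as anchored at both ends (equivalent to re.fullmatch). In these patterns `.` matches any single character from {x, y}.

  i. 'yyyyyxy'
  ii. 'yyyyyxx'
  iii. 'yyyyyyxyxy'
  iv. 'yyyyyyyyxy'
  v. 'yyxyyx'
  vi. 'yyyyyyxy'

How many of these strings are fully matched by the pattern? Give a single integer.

i. 'yyyyyxy' → match
ii. 'yyyyyxx' → match
iii. 'yyyyyyxyxy' → match
iv. 'yyyyyyyyxy' → match
v. 'yyxyyx' → match
vi. 'yyyyyyxy' → match
Total matched: 6

6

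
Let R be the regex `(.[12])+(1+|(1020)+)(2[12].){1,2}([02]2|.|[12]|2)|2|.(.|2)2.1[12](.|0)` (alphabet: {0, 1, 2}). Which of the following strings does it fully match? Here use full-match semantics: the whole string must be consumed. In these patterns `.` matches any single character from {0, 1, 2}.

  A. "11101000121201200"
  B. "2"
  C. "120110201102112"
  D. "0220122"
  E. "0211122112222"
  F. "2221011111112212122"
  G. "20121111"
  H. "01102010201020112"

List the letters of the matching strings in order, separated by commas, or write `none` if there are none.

A → no match
B → match
C → no match
D → match
E → match
F → match
G → no match
H → no match

B, D, E, F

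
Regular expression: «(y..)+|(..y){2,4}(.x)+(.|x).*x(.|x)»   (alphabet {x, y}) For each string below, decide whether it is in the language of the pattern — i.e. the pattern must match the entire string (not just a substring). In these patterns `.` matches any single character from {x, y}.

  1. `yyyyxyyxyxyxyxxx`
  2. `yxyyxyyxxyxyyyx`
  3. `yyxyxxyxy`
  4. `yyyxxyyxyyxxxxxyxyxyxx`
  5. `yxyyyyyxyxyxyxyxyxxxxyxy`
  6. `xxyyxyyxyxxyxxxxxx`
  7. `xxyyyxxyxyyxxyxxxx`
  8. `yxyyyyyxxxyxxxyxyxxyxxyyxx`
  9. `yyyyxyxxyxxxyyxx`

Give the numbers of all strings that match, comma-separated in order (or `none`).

1 → match
2 → match
3. `yyxyxxyxy` → match
4 → match
5 → match
6 → match
7 → no match
8 → match
9 → match

1, 2, 3, 4, 5, 6, 8, 9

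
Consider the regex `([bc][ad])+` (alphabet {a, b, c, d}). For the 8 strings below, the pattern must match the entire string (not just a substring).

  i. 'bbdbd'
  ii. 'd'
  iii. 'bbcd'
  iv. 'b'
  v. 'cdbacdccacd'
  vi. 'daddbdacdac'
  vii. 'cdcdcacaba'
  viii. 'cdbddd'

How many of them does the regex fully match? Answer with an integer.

1

i → no match
ii → no match
iii → no match
iv → no match
v → no match
vi → no match
vii → match
viii → no match
Total matched: 1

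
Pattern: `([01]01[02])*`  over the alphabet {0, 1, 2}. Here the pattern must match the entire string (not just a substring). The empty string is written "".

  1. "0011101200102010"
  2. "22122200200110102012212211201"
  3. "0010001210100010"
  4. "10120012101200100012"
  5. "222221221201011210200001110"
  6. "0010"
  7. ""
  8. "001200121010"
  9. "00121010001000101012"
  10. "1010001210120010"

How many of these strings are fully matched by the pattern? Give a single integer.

7

1 → no match
2 → no match
3 → match
4 → match
5 → no match
6. "0010" → match
7. "" → match
8. "001200121010" → match
9 → match
10 → match
Total matched: 7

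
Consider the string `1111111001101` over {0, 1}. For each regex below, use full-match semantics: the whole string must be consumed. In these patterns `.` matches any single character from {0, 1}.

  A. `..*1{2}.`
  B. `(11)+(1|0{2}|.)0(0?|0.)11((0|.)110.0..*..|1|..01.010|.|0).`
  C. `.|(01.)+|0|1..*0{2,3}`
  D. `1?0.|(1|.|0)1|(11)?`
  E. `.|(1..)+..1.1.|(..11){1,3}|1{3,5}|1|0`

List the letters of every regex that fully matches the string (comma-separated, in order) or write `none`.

A → no match
B → match
C → no match
D → no match
E → no match

B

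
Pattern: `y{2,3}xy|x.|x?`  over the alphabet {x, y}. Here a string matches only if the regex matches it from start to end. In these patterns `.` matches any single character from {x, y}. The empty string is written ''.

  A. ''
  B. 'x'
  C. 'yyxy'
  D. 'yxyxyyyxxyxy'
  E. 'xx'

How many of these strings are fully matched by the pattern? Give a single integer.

4

A → match
B → match
C → match
D → no match
E → match
Total matched: 4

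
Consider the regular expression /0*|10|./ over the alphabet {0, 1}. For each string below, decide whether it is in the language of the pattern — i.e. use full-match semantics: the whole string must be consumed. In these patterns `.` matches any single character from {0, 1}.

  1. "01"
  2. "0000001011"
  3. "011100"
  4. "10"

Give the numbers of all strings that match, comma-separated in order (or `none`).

1 → no match
2 → no match
3 → no match
4 → match

4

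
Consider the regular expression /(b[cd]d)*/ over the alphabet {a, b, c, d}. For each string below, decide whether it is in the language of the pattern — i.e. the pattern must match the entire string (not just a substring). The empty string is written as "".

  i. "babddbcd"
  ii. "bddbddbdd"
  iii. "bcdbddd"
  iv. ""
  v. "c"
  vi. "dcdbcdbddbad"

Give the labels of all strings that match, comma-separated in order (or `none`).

i → no match
ii → match
iii → no match
iv → match
v → no match
vi → no match

ii, iv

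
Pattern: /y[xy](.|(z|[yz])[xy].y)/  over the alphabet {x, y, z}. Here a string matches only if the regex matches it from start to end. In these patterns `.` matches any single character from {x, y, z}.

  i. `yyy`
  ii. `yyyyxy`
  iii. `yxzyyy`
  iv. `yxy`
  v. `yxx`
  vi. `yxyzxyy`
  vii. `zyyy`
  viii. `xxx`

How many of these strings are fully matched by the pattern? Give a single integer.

5

i → match
ii → match
iii → match
iv → match
v → match
vi → no match
vii → no match — must start with `y`
viii → no match — must start with `y`
Total matched: 5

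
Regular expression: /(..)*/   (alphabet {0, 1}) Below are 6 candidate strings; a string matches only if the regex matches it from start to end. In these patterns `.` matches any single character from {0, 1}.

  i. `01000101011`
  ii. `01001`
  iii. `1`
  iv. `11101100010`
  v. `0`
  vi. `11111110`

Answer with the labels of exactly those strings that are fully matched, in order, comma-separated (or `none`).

i → no match
ii → no match
iii → no match
iv → no match
v → no match
vi → match

vi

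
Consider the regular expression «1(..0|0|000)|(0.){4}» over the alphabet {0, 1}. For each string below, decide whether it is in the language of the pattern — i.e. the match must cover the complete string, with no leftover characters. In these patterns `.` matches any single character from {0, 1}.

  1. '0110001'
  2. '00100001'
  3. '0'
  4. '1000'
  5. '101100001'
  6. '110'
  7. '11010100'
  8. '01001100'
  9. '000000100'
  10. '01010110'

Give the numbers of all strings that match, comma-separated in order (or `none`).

4

1 → no match
2 → no match
3 → no match
4 → match
5 → no match
6 → no match
7 → no match
8 → no match
9 → no match
10 → no match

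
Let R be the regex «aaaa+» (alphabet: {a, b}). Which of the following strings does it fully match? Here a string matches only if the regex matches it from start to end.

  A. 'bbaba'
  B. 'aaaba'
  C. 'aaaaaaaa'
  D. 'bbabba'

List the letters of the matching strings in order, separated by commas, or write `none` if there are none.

A → no match — must start with 'aaaa'
B → no match — must start with 'aaaa'
C → match
D → no match — must start with 'aaaa'

C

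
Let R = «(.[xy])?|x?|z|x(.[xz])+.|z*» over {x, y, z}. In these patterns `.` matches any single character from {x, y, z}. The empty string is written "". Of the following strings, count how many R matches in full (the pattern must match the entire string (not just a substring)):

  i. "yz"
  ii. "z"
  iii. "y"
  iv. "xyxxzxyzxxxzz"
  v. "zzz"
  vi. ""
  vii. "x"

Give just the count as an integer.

i → no match
ii → match
iii → no match
iv → no match
v → match
vi → match
vii → match
Total matched: 4

4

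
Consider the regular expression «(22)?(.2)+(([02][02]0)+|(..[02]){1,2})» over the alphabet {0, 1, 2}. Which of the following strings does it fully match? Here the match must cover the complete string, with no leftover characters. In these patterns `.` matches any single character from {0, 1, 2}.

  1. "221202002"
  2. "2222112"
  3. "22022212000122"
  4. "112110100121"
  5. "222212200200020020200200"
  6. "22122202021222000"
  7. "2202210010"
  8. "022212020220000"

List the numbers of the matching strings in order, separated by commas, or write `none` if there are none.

1, 2, 3, 5, 6, 7, 8

1 → match
2 → match
3 → match
4 → no match
5 → match
6 → match
7 → match
8 → match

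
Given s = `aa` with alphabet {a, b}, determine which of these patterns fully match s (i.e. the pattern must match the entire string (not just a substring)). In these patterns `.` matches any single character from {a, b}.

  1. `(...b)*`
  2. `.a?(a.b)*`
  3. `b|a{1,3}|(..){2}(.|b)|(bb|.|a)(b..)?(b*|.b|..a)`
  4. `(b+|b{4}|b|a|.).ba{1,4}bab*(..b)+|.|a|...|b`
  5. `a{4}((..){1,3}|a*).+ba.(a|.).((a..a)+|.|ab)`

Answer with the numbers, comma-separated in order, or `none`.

1 → no match
2 → match
3 → match
4 → no match
5 → no match

2, 3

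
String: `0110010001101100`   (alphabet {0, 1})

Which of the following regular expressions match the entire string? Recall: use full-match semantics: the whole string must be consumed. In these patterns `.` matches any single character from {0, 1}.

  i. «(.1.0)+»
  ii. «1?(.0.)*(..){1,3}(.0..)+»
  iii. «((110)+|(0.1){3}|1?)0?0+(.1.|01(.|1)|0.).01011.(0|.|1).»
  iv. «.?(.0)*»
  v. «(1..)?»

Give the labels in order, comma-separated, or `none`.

i → match
ii → no match
iii → no match
iv → no match
v → no match

i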